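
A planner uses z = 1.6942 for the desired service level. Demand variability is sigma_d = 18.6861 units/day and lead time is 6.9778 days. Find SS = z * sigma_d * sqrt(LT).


sqrt(LT) = sqrt(6.9778) = 2.6416
SS = 1.6942 * 18.6861 * 2.6416 = 83.6262

83.6262 units


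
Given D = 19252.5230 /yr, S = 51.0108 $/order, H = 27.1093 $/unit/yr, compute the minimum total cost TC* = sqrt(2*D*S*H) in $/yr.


2*D*S*H = 53247360.5442
TC* = sqrt(53247360.5442) = 7297.0789

7297.0789 $/yr


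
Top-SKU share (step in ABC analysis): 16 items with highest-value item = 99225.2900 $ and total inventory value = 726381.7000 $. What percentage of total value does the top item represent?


Top item = 99225.2900
Total = 726381.7000
Percentage = 99225.2900 / 726381.7000 * 100 = 13.6602

13.6602%


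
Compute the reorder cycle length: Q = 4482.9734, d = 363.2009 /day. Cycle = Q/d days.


Cycle = 4482.9734 / 363.2009 = 12.3430

12.3430 days


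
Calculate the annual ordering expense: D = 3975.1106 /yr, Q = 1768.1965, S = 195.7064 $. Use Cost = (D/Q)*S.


Number of orders = D/Q = 2.2481
Cost = 2.2481 * 195.7064 = 439.9707

439.9707 $/yr


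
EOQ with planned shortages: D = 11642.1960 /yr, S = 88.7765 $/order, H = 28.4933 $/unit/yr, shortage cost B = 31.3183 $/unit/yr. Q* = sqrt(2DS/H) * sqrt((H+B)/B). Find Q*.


sqrt(2DS/H) = 269.3457
sqrt((H+B)/B) = 1.3820
Q* = 269.3457 * 1.3820 = 372.2234

372.2234 units


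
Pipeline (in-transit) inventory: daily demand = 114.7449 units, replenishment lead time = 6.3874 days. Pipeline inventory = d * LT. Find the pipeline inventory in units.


Pipeline = 114.7449 * 6.3874 = 732.9216

732.9216 units


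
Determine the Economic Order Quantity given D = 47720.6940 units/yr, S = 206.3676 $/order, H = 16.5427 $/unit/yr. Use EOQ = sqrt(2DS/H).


2*D*S = 2 * 47720.6940 * 206.3676 = 19696010.1822
2*D*S/H = 1190616.4158
EOQ = sqrt(1190616.4158) = 1091.1537

1091.1537 units


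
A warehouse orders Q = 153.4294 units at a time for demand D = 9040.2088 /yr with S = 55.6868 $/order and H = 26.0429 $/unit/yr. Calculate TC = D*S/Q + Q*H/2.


Ordering cost = D*S/Q = 3281.1202
Holding cost = Q*H/2 = 1997.8733
TC = 3281.1202 + 1997.8733 = 5278.9934

5278.9934 $/yr


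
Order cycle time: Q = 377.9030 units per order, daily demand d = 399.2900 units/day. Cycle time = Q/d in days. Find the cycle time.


Cycle = 377.9030 / 399.2900 = 0.9464

0.9464 days


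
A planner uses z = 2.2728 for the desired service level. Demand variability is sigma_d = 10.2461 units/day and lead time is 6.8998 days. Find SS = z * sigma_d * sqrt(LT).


sqrt(LT) = sqrt(6.8998) = 2.6267
SS = 2.2728 * 10.2461 * 2.6267 = 61.1699

61.1699 units


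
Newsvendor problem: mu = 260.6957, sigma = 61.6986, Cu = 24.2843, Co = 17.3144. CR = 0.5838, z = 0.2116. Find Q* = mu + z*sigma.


CR = Cu/(Cu+Co) = 24.2843/(24.2843+17.3144) = 0.5838
z = 0.2116
Q* = 260.6957 + 0.2116 * 61.6986 = 273.7511

273.7511 units


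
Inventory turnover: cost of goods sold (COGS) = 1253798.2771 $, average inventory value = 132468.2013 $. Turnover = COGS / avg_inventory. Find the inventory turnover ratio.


Turnover = 1253798.2771 / 132468.2013 = 9.4649

9.4649


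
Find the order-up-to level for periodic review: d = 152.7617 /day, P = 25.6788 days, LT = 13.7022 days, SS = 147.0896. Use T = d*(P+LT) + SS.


P + LT = 39.3810
d*(P+LT) = 152.7617 * 39.3810 = 6015.9085
T = 6015.9085 + 147.0896 = 6162.9981

6162.9981 units


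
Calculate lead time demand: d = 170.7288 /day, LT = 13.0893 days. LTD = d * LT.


LTD = 170.7288 * 13.0893 = 2234.7205

2234.7205 units


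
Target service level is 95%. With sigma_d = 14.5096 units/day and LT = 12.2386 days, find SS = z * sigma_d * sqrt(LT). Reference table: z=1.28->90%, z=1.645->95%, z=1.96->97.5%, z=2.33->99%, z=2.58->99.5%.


From the table, SL = 95% corresponds to z = 1.645
sqrt(LT) = sqrt(12.2386) = 3.4984
SS = 1.645 * 14.5096 * 3.4984 = 83.5001

83.5001 units


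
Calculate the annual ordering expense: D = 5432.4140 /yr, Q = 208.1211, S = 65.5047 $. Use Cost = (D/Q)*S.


Number of orders = D/Q = 26.1022
Cost = 26.1022 * 65.5047 = 1709.8153

1709.8153 $/yr


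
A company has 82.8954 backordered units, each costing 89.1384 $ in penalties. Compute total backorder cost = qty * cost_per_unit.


Total = 82.8954 * 89.1384 = 7389.1633

7389.1633 $


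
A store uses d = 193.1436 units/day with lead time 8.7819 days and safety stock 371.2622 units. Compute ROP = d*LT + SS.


d*LT = 193.1436 * 8.7819 = 1696.1678
ROP = 1696.1678 + 371.2622 = 2067.4300

2067.4300 units


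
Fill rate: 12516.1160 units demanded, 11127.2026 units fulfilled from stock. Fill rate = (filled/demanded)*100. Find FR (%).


FR = 11127.2026 / 12516.1160 * 100 = 88.9030

88.9030%


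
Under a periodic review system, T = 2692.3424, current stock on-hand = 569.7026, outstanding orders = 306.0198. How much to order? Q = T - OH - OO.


Inventory position = OH + OO = 569.7026 + 306.0198 = 875.7224
Q = 2692.3424 - 875.7224 = 1816.6200

1816.6200 units


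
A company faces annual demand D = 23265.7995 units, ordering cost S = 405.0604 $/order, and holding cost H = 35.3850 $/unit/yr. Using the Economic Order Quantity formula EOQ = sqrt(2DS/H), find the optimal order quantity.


2*D*S = 2 * 23265.7995 * 405.0604 = 18848108.1036
2*D*S/H = 532658.1349
EOQ = sqrt(532658.1349) = 729.8343

729.8343 units


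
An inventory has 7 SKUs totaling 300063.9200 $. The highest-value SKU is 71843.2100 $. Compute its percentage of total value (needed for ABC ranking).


Top item = 71843.2100
Total = 300063.9200
Percentage = 71843.2100 / 300063.9200 * 100 = 23.9426

23.9426%


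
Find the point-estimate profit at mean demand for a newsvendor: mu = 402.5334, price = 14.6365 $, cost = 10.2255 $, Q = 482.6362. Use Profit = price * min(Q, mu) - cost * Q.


Sales at mu = min(482.6362, 402.5334) = 402.5334
Revenue = 14.6365 * 402.5334 = 5891.6801
Total cost = 10.2255 * 482.6362 = 4935.1965
Profit = 5891.6801 - 4935.1965 = 956.4836

956.4836 $


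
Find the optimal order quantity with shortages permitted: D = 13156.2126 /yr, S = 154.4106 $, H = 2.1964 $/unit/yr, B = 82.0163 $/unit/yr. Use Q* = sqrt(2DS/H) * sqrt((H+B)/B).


sqrt(2DS/H) = 1360.0763
sqrt((H+B)/B) = 1.0133
Q* = 1360.0763 * 1.0133 = 1378.1674

1378.1674 units


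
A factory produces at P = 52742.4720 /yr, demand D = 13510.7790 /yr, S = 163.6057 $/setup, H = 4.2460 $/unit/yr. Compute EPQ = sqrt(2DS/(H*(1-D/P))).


1 - D/P = 1 - 0.2562 = 0.7438
H*(1-D/P) = 3.1583
2DS = 4420880.9117
EPQ = sqrt(1399755.7407) = 1183.1127

1183.1127 units


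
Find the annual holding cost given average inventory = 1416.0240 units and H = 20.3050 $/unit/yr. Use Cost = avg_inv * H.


Cost = 1416.0240 * 20.3050 = 28752.3673

28752.3673 $/yr


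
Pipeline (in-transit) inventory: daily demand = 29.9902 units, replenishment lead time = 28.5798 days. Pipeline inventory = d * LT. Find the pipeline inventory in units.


Pipeline = 29.9902 * 28.5798 = 857.1139

857.1139 units


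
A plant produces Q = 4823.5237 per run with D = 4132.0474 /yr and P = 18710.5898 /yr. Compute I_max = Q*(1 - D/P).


D/P = 0.2208
1 - D/P = 0.7792
I_max = 4823.5237 * 0.7792 = 3758.2965

3758.2965 units


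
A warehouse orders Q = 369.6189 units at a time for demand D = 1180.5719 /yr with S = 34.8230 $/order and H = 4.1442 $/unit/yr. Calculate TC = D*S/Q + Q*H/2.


Ordering cost = D*S/Q = 111.2255
Holding cost = Q*H/2 = 765.8873
TC = 111.2255 + 765.8873 = 877.1128

877.1128 $/yr


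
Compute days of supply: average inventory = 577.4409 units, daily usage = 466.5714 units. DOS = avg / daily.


DOS = 577.4409 / 466.5714 = 1.2376

1.2376 days


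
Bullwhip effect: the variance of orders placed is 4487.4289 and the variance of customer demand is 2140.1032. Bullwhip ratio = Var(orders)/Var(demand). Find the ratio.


BW = 4487.4289 / 2140.1032 = 2.0968

2.0968


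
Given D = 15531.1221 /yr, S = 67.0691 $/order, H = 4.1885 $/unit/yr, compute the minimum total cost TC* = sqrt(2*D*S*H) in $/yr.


2*D*S*H = 8725972.2596
TC* = sqrt(8725972.2596) = 2953.9757

2953.9757 $/yr


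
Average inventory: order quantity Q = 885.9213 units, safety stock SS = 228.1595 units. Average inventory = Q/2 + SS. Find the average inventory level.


Q/2 = 442.9606
Avg = 442.9606 + 228.1595 = 671.1201

671.1201 units


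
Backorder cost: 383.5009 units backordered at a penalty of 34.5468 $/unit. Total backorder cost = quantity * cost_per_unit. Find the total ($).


Total = 383.5009 * 34.5468 = 13248.7289

13248.7289 $


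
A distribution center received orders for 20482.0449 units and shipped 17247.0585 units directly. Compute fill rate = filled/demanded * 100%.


FR = 17247.0585 / 20482.0449 * 100 = 84.2057

84.2057%


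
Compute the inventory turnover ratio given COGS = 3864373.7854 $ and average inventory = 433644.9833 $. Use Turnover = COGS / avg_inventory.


Turnover = 3864373.7854 / 433644.9833 = 8.9114

8.9114


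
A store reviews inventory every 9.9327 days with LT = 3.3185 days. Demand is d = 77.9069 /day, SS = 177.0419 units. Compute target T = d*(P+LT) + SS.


P + LT = 13.2512
d*(P+LT) = 77.9069 * 13.2512 = 1032.3599
T = 1032.3599 + 177.0419 = 1209.4018

1209.4018 units


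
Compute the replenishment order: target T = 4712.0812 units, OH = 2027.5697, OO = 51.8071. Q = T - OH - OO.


Inventory position = OH + OO = 2027.5697 + 51.8071 = 2079.3768
Q = 4712.0812 - 2079.3768 = 2632.7044

2632.7044 units


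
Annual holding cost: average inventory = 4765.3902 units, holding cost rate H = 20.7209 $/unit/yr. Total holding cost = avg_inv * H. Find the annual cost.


Cost = 4765.3902 * 20.7209 = 98743.1738

98743.1738 $/yr


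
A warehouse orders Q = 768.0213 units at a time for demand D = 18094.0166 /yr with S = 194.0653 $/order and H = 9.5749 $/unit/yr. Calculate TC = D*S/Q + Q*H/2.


Ordering cost = D*S/Q = 4572.0356
Holding cost = Q*H/2 = 3676.8636
TC = 4572.0356 + 3676.8636 = 8248.8992

8248.8992 $/yr


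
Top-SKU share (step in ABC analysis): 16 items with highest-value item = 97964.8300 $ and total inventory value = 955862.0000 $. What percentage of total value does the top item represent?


Top item = 97964.8300
Total = 955862.0000
Percentage = 97964.8300 / 955862.0000 * 100 = 10.2488

10.2488%


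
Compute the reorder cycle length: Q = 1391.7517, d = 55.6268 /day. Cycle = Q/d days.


Cycle = 1391.7517 / 55.6268 = 25.0194

25.0194 days


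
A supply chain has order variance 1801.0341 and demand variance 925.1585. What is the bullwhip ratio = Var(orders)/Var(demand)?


BW = 1801.0341 / 925.1585 = 1.9467

1.9467


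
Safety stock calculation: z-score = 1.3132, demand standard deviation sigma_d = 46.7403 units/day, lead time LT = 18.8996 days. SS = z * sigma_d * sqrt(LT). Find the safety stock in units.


sqrt(LT) = sqrt(18.8996) = 4.3474
SS = 1.3132 * 46.7403 * 4.3474 = 266.8386

266.8386 units


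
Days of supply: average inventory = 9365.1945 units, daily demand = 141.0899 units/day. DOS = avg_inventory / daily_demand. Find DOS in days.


DOS = 9365.1945 / 141.0899 = 66.3775

66.3775 days


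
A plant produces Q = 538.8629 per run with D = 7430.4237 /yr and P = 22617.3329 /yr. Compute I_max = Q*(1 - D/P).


D/P = 0.3285
1 - D/P = 0.6715
I_max = 538.8629 * 0.6715 = 361.8314

361.8314 units


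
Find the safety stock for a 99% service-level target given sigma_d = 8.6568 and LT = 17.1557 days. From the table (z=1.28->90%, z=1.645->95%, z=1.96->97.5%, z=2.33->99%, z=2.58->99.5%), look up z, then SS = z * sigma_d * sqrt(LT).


From the table, SL = 99% corresponds to z = 2.33
sqrt(LT) = sqrt(17.1557) = 4.1419
SS = 2.33 * 8.6568 * 4.1419 = 83.5444

83.5444 units


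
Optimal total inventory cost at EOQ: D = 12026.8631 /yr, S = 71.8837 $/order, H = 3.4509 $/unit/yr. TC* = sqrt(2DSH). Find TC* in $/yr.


2*D*S*H = 5966850.5550
TC* = sqrt(5966850.5550) = 2442.7138

2442.7138 $/yr


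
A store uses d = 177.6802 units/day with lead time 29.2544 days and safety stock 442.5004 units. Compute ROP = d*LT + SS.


d*LT = 177.6802 * 29.2544 = 5197.9276
ROP = 5197.9276 + 442.5004 = 5640.4280

5640.4280 units


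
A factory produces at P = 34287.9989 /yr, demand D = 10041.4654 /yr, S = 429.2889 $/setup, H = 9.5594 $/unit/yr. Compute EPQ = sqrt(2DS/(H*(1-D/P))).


1 - D/P = 1 - 0.2929 = 0.7071
H*(1-D/P) = 6.7599
2DS = 8621379.2719
EPQ = sqrt(1275377.0553) = 1129.3259

1129.3259 units


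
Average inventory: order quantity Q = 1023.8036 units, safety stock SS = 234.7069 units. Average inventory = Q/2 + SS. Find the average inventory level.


Q/2 = 511.9018
Avg = 511.9018 + 234.7069 = 746.6087

746.6087 units


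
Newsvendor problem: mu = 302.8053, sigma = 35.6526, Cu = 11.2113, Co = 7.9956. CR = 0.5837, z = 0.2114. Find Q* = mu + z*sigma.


CR = Cu/(Cu+Co) = 11.2113/(11.2113+7.9956) = 0.5837
z = 0.2114
Q* = 302.8053 + 0.2114 * 35.6526 = 310.3423

310.3423 units


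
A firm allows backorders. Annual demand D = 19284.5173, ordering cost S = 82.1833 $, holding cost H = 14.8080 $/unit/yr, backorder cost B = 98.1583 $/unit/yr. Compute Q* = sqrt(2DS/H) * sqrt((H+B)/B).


sqrt(2DS/H) = 462.6611
sqrt((H+B)/B) = 1.0728
Q* = 462.6611 * 1.0728 = 496.3339

496.3339 units


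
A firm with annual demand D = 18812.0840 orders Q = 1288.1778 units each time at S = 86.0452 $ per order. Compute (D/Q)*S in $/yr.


Number of orders = D/Q = 14.6036
Cost = 14.6036 * 86.0452 = 1256.5731

1256.5731 $/yr


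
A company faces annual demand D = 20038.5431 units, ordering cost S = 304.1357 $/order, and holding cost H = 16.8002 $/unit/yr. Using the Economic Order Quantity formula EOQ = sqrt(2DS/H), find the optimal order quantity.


2*D*S = 2 * 20038.5431 * 304.1357 = 12188872.6654
2*D*S/H = 725519.4977
EOQ = sqrt(725519.4977) = 851.7743

851.7743 units


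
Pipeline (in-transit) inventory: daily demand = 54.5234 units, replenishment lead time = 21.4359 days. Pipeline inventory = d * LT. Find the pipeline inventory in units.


Pipeline = 54.5234 * 21.4359 = 1168.7582

1168.7582 units


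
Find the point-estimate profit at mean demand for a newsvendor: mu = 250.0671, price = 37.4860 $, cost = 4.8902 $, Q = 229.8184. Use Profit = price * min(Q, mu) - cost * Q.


Sales at mu = min(229.8184, 250.0671) = 229.8184
Revenue = 37.4860 * 229.8184 = 8614.9725
Total cost = 4.8902 * 229.8184 = 1123.8579
Profit = 8614.9725 - 1123.8579 = 7491.1146

7491.1146 $


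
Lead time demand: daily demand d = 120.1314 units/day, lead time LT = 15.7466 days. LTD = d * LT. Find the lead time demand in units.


LTD = 120.1314 * 15.7466 = 1891.6611

1891.6611 units


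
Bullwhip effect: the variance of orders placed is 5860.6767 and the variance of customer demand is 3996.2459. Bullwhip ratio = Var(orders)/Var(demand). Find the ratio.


BW = 5860.6767 / 3996.2459 = 1.4665

1.4665


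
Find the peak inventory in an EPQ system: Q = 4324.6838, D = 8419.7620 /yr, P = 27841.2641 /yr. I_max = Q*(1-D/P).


D/P = 0.3024
1 - D/P = 0.6976
I_max = 4324.6838 * 0.6976 = 3016.8119

3016.8119 units


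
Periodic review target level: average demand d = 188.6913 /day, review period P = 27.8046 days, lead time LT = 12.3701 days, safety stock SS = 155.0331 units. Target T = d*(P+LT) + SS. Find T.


P + LT = 40.1747
d*(P+LT) = 188.6913 * 40.1747 = 7580.6164
T = 7580.6164 + 155.0331 = 7735.6495

7735.6495 units


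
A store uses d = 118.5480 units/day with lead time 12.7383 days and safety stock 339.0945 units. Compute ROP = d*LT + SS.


d*LT = 118.5480 * 12.7383 = 1510.1000
ROP = 1510.1000 + 339.0945 = 1849.1945

1849.1945 units


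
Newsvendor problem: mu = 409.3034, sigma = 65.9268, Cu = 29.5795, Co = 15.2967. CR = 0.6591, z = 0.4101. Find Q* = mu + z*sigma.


CR = Cu/(Cu+Co) = 29.5795/(29.5795+15.2967) = 0.6591
z = 0.4101
Q* = 409.3034 + 0.4101 * 65.9268 = 436.3400

436.3400 units


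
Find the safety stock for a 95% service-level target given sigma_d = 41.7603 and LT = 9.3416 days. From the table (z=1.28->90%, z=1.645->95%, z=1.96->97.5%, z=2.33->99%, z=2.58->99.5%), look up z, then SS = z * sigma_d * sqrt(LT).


From the table, SL = 95% corresponds to z = 1.645
sqrt(LT) = sqrt(9.3416) = 3.0564
SS = 1.645 * 41.7603 * 3.0564 = 209.9617

209.9617 units


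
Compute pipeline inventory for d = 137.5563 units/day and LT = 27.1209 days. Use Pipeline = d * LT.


Pipeline = 137.5563 * 27.1209 = 3730.6507

3730.6507 units


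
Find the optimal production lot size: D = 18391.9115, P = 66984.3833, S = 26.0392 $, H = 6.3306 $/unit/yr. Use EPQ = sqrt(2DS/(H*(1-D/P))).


1 - D/P = 1 - 0.2746 = 0.7254
H*(1-D/P) = 4.5924
2DS = 957821.3239
EPQ = sqrt(208566.3304) = 456.6906

456.6906 units


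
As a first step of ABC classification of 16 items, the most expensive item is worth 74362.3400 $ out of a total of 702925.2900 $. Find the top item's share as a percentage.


Top item = 74362.3400
Total = 702925.2900
Percentage = 74362.3400 / 702925.2900 * 100 = 10.5790

10.5790%


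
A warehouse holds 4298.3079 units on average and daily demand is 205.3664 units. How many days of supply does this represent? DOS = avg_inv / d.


DOS = 4298.3079 / 205.3664 = 20.9299

20.9299 days


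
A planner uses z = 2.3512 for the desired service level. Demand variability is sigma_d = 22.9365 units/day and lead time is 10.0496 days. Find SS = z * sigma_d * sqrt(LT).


sqrt(LT) = sqrt(10.0496) = 3.1701
SS = 2.3512 * 22.9365 * 3.1701 = 170.9587

170.9587 units


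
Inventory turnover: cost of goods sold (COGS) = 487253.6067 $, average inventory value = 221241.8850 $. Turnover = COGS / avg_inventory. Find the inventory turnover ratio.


Turnover = 487253.6067 / 221241.8850 = 2.2024

2.2024


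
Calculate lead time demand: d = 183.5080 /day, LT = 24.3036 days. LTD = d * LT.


LTD = 183.5080 * 24.3036 = 4459.9050

4459.9050 units


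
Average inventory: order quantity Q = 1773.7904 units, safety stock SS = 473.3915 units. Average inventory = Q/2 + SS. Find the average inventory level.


Q/2 = 886.8952
Avg = 886.8952 + 473.3915 = 1360.2867

1360.2867 units


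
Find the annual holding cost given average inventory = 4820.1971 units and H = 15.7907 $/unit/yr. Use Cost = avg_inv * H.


Cost = 4820.1971 * 15.7907 = 76114.2863

76114.2863 $/yr


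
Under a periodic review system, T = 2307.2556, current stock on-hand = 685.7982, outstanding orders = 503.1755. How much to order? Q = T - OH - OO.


Inventory position = OH + OO = 685.7982 + 503.1755 = 1188.9737
Q = 2307.2556 - 1188.9737 = 1118.2819

1118.2819 units


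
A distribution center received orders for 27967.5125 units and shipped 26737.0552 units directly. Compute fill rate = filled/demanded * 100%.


FR = 26737.0552 / 27967.5125 * 100 = 95.6004

95.6004%


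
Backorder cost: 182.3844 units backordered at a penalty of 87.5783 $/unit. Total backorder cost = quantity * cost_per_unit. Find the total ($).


Total = 182.3844 * 87.5783 = 15972.9157

15972.9157 $


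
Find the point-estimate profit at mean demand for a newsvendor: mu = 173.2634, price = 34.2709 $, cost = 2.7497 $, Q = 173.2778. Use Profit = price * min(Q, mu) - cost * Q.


Sales at mu = min(173.2778, 173.2634) = 173.2634
Revenue = 34.2709 * 173.2634 = 5937.8927
Total cost = 2.7497 * 173.2778 = 476.4620
Profit = 5937.8927 - 476.4620 = 5461.4307

5461.4307 $


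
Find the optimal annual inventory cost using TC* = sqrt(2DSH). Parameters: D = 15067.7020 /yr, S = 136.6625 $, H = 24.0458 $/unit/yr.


2*D*S*H = 99029733.3675
TC* = sqrt(99029733.3675) = 9951.3684

9951.3684 $/yr


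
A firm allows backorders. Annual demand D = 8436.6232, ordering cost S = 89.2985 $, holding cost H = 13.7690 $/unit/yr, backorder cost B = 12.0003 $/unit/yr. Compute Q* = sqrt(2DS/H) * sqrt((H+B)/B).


sqrt(2DS/H) = 330.8036
sqrt((H+B)/B) = 1.4654
Q* = 330.8036 * 1.4654 = 484.7585

484.7585 units


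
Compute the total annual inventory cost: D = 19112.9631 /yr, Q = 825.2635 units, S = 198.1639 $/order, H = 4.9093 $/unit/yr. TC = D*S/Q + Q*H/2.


Ordering cost = D*S/Q = 4589.4424
Holding cost = Q*H/2 = 2025.7331
TC = 4589.4424 + 2025.7331 = 6615.1755

6615.1755 $/yr


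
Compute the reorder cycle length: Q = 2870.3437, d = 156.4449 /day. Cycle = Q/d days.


Cycle = 2870.3437 / 156.4449 = 18.3473

18.3473 days


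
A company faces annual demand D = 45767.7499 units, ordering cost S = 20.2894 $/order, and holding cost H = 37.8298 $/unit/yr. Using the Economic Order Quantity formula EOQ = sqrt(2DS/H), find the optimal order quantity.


2*D*S = 2 * 45767.7499 * 20.2894 = 1857200.3696
2*D*S/H = 49093.5815
EOQ = sqrt(49093.5815) = 221.5707

221.5707 units


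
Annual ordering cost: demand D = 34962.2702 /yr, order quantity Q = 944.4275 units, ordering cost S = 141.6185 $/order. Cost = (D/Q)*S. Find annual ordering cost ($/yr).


Number of orders = D/Q = 37.0195
Cost = 37.0195 * 141.6185 = 5242.6515

5242.6515 $/yr


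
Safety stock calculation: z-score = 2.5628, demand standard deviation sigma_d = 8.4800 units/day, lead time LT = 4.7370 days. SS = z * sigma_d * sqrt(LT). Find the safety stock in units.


sqrt(LT) = sqrt(4.7370) = 2.1765
SS = 2.5628 * 8.4800 * 2.1765 = 47.3001

47.3001 units


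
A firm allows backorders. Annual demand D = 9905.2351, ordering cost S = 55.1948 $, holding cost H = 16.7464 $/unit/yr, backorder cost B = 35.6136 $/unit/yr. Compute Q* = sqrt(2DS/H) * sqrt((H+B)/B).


sqrt(2DS/H) = 255.5264
sqrt((H+B)/B) = 1.2125
Q* = 255.5264 * 1.2125 = 309.8330

309.8330 units


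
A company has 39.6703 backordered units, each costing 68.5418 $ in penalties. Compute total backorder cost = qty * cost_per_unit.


Total = 39.6703 * 68.5418 = 2719.0738

2719.0738 $


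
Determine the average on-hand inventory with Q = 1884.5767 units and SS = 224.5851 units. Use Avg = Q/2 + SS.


Q/2 = 942.2884
Avg = 942.2884 + 224.5851 = 1166.8735

1166.8735 units


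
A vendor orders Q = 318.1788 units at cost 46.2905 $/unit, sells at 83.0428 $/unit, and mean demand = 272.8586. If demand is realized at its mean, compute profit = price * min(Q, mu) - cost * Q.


Sales at mu = min(318.1788, 272.8586) = 272.8586
Revenue = 83.0428 * 272.8586 = 22658.9421
Total cost = 46.2905 * 318.1788 = 14728.6557
Profit = 22658.9421 - 14728.6557 = 7930.2864

7930.2864 $


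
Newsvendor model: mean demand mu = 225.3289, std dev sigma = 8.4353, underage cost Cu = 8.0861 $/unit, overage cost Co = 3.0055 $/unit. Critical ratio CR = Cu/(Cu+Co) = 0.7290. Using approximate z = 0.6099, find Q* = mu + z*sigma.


CR = Cu/(Cu+Co) = 8.0861/(8.0861+3.0055) = 0.7290
z = 0.6099
Q* = 225.3289 + 0.6099 * 8.4353 = 230.4736

230.4736 units


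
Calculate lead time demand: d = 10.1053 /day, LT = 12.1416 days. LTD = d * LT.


LTD = 10.1053 * 12.1416 = 122.6945

122.6945 units


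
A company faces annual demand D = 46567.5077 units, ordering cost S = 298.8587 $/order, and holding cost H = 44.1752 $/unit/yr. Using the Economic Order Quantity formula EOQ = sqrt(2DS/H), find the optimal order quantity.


2*D*S = 2 * 46567.5077 * 298.8587 = 27834209.6269
2*D*S/H = 630086.7823
EOQ = sqrt(630086.7823) = 793.7801

793.7801 units


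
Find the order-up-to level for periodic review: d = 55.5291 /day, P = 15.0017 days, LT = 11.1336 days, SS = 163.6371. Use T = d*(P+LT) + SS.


P + LT = 26.1353
d*(P+LT) = 55.5291 * 26.1353 = 1451.2697
T = 1451.2697 + 163.6371 = 1614.9068

1614.9068 units


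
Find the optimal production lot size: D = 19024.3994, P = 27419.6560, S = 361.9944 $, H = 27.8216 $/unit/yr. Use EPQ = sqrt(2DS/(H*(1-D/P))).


1 - D/P = 1 - 0.6938 = 0.3062
H*(1-D/P) = 8.5183
2DS = 13773452.0923
EPQ = sqrt(1616920.7245) = 1271.5820

1271.5820 units


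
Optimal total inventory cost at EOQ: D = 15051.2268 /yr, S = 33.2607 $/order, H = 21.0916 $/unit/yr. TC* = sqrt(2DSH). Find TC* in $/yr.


2*D*S*H = 21117514.7945
TC* = sqrt(21117514.7945) = 4595.3797

4595.3797 $/yr


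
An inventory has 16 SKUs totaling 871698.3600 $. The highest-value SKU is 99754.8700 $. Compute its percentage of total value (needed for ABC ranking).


Top item = 99754.8700
Total = 871698.3600
Percentage = 99754.8700 / 871698.3600 * 100 = 11.4437

11.4437%


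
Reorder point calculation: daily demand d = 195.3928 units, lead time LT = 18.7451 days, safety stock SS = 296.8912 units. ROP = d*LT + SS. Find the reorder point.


d*LT = 195.3928 * 18.7451 = 3662.6576
ROP = 3662.6576 + 296.8912 = 3959.5488

3959.5488 units


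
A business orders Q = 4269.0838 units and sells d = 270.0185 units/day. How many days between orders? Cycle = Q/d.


Cycle = 4269.0838 / 270.0185 = 15.8103

15.8103 days


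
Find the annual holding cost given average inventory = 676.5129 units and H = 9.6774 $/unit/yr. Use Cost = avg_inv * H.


Cost = 676.5129 * 9.6774 = 6546.8859

6546.8859 $/yr


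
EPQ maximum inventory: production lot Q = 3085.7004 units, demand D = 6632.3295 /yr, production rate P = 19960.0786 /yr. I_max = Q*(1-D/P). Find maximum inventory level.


D/P = 0.3323
1 - D/P = 0.6677
I_max = 3085.7004 * 0.6677 = 2060.3847

2060.3847 units


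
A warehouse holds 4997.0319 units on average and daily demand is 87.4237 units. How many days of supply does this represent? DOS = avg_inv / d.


DOS = 4997.0319 / 87.4237 = 57.1588

57.1588 days


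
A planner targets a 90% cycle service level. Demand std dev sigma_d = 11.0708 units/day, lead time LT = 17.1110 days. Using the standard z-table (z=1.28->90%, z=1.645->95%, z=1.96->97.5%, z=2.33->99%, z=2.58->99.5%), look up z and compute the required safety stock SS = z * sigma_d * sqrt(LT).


From the table, SL = 90% corresponds to z = 1.28
sqrt(LT) = sqrt(17.1110) = 4.1365
SS = 1.28 * 11.0708 * 4.1365 = 58.6174

58.6174 units


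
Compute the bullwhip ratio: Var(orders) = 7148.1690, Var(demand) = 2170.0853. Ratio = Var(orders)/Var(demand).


BW = 7148.1690 / 2170.0853 = 3.2940

3.2940


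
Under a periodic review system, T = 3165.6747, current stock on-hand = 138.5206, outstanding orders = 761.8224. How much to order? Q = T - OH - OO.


Inventory position = OH + OO = 138.5206 + 761.8224 = 900.3430
Q = 3165.6747 - 900.3430 = 2265.3317

2265.3317 units


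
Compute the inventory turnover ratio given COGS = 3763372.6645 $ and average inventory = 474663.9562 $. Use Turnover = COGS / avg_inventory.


Turnover = 3763372.6645 / 474663.9562 = 7.9285

7.9285


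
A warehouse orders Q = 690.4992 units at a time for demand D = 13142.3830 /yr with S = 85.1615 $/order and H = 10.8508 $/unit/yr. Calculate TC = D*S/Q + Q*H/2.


Ordering cost = D*S/Q = 1620.8926
Holding cost = Q*H/2 = 3746.2344
TC = 1620.8926 + 3746.2344 = 5367.1270

5367.1270 $/yr


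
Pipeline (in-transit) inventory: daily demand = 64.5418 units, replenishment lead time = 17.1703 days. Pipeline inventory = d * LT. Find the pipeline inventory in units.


Pipeline = 64.5418 * 17.1703 = 1108.2021

1108.2021 units


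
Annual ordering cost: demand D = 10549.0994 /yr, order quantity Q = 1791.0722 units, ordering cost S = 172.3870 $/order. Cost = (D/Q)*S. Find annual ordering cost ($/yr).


Number of orders = D/Q = 5.8898
Cost = 5.8898 * 172.3870 = 1015.3290

1015.3290 $/yr


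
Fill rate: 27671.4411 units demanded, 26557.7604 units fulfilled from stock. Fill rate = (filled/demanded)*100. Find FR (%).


FR = 26557.7604 / 27671.4411 * 100 = 95.9753

95.9753%


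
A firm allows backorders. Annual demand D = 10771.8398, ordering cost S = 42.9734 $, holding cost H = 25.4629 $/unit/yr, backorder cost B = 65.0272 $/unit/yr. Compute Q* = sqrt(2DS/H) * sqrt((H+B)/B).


sqrt(2DS/H) = 190.6803
sqrt((H+B)/B) = 1.1796
Q* = 190.6803 * 1.1796 = 224.9360

224.9360 units


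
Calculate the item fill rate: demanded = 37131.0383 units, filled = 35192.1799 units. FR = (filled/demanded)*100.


FR = 35192.1799 / 37131.0383 * 100 = 94.7783

94.7783%


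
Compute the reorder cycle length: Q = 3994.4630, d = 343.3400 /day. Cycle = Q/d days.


Cycle = 3994.4630 / 343.3400 = 11.6341

11.6341 days


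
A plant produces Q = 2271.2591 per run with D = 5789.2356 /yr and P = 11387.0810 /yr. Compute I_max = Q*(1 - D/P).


D/P = 0.5084
1 - D/P = 0.4916
I_max = 2271.2591 * 0.4916 = 1116.5423

1116.5423 units


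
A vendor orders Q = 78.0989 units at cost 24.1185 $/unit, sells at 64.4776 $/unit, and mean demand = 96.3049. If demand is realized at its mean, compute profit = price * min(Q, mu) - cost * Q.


Sales at mu = min(78.0989, 96.3049) = 78.0989
Revenue = 64.4776 * 78.0989 = 5035.6296
Total cost = 24.1185 * 78.0989 = 1883.6283
Profit = 5035.6296 - 1883.6283 = 3152.0013

3152.0013 $


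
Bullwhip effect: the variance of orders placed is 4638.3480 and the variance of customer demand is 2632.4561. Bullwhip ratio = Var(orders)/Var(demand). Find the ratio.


BW = 4638.3480 / 2632.4561 = 1.7620

1.7620


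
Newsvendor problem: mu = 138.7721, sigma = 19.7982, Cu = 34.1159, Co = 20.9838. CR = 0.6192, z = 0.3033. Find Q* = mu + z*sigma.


CR = Cu/(Cu+Co) = 34.1159/(34.1159+20.9838) = 0.6192
z = 0.3033
Q* = 138.7721 + 0.3033 * 19.7982 = 144.7769

144.7769 units


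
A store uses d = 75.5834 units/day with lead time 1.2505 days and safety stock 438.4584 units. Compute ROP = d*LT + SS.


d*LT = 75.5834 * 1.2505 = 94.5170
ROP = 94.5170 + 438.4584 = 532.9754

532.9754 units


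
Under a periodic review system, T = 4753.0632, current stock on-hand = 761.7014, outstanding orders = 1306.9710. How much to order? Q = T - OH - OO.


Inventory position = OH + OO = 761.7014 + 1306.9710 = 2068.6724
Q = 4753.0632 - 2068.6724 = 2684.3908

2684.3908 units


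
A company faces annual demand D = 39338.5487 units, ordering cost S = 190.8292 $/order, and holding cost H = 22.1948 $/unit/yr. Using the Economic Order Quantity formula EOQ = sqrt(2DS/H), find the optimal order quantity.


2*D*S = 2 * 39338.5487 * 190.8292 = 15013887.5552
2*D*S/H = 676459.6912
EOQ = sqrt(676459.6912) = 822.4717

822.4717 units


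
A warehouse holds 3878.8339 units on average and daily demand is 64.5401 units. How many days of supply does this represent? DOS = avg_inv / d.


DOS = 3878.8339 / 64.5401 = 60.0996

60.0996 days


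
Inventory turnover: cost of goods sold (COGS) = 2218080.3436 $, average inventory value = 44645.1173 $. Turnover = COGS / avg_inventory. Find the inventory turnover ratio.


Turnover = 2218080.3436 / 44645.1173 = 49.6825

49.6825


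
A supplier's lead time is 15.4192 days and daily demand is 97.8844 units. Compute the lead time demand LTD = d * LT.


LTD = 97.8844 * 15.4192 = 1509.2991

1509.2991 units


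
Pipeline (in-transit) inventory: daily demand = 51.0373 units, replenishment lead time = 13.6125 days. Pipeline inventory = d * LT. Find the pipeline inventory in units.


Pipeline = 51.0373 * 13.6125 = 694.7452

694.7452 units


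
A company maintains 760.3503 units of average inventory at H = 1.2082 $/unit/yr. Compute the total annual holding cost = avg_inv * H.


Cost = 760.3503 * 1.2082 = 918.6552

918.6552 $/yr


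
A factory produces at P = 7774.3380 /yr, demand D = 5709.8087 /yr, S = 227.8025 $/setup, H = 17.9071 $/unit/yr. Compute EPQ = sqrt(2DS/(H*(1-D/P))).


1 - D/P = 1 - 0.7344 = 0.2656
H*(1-D/P) = 4.7554
2DS = 2601417.3928
EPQ = sqrt(547050.1584) = 739.6284

739.6284 units


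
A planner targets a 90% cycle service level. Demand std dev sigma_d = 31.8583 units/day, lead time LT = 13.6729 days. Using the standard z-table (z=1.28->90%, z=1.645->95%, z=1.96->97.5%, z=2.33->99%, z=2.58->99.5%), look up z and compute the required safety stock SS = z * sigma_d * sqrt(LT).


From the table, SL = 90% corresponds to z = 1.28
sqrt(LT) = sqrt(13.6729) = 3.6977
SS = 1.28 * 31.8583 * 3.6977 = 150.7866

150.7866 units


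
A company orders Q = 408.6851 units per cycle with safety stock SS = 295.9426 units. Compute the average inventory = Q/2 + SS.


Q/2 = 204.3425
Avg = 204.3425 + 295.9426 = 500.2852

500.2852 units


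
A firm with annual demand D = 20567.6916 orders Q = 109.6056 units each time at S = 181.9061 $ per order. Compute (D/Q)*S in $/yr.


Number of orders = D/Q = 187.6518
Cost = 187.6518 * 181.9061 = 34135.0129

34135.0129 $/yr


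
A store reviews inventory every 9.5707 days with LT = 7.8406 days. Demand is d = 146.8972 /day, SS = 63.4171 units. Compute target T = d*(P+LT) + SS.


P + LT = 17.4113
d*(P+LT) = 146.8972 * 17.4113 = 2557.6712
T = 2557.6712 + 63.4171 = 2621.0883

2621.0883 units


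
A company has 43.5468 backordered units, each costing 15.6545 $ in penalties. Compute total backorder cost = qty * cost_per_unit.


Total = 43.5468 * 15.6545 = 681.7034

681.7034 $


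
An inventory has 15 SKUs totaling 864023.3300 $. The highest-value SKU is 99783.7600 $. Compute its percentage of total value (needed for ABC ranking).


Top item = 99783.7600
Total = 864023.3300
Percentage = 99783.7600 / 864023.3300 * 100 = 11.5487

11.5487%


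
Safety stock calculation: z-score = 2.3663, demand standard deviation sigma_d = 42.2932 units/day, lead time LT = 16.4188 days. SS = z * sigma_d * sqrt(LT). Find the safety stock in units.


sqrt(LT) = sqrt(16.4188) = 4.0520
SS = 2.3663 * 42.2932 * 4.0520 = 405.5189

405.5189 units


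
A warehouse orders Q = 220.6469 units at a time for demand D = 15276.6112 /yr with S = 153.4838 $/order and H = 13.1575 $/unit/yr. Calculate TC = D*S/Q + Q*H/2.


Ordering cost = D*S/Q = 10626.5365
Holding cost = Q*H/2 = 1451.5808
TC = 10626.5365 + 1451.5808 = 12078.1173

12078.1173 $/yr


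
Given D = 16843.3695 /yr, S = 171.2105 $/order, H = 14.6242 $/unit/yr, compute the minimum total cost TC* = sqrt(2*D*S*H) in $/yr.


2*D*S*H = 84345416.1093
TC* = sqrt(84345416.1093) = 9183.9761

9183.9761 $/yr


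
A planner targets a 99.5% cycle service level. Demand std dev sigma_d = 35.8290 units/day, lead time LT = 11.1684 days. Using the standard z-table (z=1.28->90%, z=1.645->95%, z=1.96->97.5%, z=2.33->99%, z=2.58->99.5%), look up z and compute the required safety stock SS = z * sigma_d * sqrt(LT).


From the table, SL = 99.5% corresponds to z = 2.58
sqrt(LT) = sqrt(11.1684) = 3.3419
SS = 2.58 * 35.8290 * 3.3419 = 308.9227

308.9227 units


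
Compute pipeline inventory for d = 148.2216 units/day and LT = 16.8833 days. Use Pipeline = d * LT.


Pipeline = 148.2216 * 16.8833 = 2502.4697

2502.4697 units


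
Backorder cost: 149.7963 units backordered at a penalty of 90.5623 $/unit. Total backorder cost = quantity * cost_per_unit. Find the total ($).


Total = 149.7963 * 90.5623 = 13565.8975

13565.8975 $


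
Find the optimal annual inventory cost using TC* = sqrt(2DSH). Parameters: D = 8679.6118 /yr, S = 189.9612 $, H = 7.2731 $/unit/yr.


2*D*S*H = 23983621.4331
TC* = sqrt(23983621.4331) = 4897.3076

4897.3076 $/yr


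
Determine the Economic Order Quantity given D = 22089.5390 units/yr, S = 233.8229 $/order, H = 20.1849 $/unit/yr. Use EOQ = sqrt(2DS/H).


2*D*S = 2 * 22089.5390 * 233.8229 = 10330080.1373
2*D*S/H = 511772.6685
EOQ = sqrt(511772.6685) = 715.3829

715.3829 units


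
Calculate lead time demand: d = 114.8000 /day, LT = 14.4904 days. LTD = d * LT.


LTD = 114.8000 * 14.4904 = 1663.4979

1663.4979 units


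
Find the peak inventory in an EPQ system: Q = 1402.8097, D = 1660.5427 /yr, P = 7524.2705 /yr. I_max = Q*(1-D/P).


D/P = 0.2207
1 - D/P = 0.7793
I_max = 1402.8097 * 0.7793 = 1093.2215

1093.2215 units


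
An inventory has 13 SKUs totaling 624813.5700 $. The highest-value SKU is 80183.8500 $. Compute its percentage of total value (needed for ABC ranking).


Top item = 80183.8500
Total = 624813.5700
Percentage = 80183.8500 / 624813.5700 * 100 = 12.8332

12.8332%


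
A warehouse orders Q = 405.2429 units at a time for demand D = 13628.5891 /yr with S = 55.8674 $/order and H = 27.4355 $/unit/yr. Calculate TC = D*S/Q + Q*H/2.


Ordering cost = D*S/Q = 1878.8579
Holding cost = Q*H/2 = 5559.0208
TC = 1878.8579 + 5559.0208 = 7437.8787

7437.8787 $/yr


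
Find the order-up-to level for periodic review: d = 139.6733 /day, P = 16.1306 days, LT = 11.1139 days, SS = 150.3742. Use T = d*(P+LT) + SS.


P + LT = 27.2445
d*(P+LT) = 139.6733 * 27.2445 = 3805.3292
T = 3805.3292 + 150.3742 = 3955.7034

3955.7034 units


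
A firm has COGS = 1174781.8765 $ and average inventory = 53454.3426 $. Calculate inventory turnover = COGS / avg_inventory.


Turnover = 1174781.8765 / 53454.3426 = 21.9773

21.9773


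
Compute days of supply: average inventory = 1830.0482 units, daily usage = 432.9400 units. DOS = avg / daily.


DOS = 1830.0482 / 432.9400 = 4.2270

4.2270 days


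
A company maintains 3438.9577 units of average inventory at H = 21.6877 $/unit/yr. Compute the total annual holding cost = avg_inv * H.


Cost = 3438.9577 * 21.6877 = 74583.0829

74583.0829 $/yr


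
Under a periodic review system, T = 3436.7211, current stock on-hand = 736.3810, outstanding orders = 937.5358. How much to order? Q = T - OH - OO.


Inventory position = OH + OO = 736.3810 + 937.5358 = 1673.9168
Q = 3436.7211 - 1673.9168 = 1762.8043

1762.8043 units


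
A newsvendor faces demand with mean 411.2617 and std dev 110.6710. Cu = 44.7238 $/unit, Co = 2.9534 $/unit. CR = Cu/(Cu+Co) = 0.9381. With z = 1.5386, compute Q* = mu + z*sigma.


CR = Cu/(Cu+Co) = 44.7238/(44.7238+2.9534) = 0.9381
z = 1.5386
Q* = 411.2617 + 1.5386 * 110.6710 = 581.5401

581.5401 units


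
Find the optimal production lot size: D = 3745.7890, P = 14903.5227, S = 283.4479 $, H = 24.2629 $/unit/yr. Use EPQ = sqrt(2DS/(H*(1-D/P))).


1 - D/P = 1 - 0.2513 = 0.7487
H*(1-D/P) = 18.1648
2DS = 2123472.0518
EPQ = sqrt(116900.6114) = 341.9073

341.9073 units


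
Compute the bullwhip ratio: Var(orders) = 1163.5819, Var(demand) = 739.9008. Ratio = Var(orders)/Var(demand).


BW = 1163.5819 / 739.9008 = 1.5726

1.5726


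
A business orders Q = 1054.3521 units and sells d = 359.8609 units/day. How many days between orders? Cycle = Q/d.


Cycle = 1054.3521 / 359.8609 = 2.9299

2.9299 days


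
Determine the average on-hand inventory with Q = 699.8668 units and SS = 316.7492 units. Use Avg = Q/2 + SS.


Q/2 = 349.9334
Avg = 349.9334 + 316.7492 = 666.6826

666.6826 units


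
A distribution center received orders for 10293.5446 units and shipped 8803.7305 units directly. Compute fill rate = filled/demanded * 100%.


FR = 8803.7305 / 10293.5446 * 100 = 85.5267

85.5267%


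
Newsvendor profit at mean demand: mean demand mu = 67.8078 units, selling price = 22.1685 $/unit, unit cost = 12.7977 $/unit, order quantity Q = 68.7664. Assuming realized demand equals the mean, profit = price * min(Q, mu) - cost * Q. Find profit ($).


Sales at mu = min(68.7664, 67.8078) = 67.8078
Revenue = 22.1685 * 67.8078 = 1503.1972
Total cost = 12.7977 * 68.7664 = 880.0518
Profit = 1503.1972 - 880.0518 = 623.1455

623.1455 $


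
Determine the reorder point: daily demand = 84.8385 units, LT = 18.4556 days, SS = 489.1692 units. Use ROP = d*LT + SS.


d*LT = 84.8385 * 18.4556 = 1565.7454
ROP = 1565.7454 + 489.1692 = 2054.9146

2054.9146 units


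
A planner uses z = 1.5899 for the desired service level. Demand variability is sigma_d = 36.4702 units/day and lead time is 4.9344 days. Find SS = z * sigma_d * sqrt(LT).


sqrt(LT) = sqrt(4.9344) = 2.2214
SS = 1.5899 * 36.4702 * 2.2214 = 128.8027

128.8027 units


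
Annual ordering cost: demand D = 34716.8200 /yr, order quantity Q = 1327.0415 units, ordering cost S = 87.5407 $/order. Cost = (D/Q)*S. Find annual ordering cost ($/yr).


Number of orders = D/Q = 26.1611
Cost = 26.1611 * 87.5407 = 2290.1580

2290.1580 $/yr
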